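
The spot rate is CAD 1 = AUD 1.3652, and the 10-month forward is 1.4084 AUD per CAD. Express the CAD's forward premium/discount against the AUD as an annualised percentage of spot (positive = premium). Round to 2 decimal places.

+3.80%

T = 10/12 years.
CAD trades forward at +3.16437% vs spot over the period.
×(1/T) gives 3.80% p.a.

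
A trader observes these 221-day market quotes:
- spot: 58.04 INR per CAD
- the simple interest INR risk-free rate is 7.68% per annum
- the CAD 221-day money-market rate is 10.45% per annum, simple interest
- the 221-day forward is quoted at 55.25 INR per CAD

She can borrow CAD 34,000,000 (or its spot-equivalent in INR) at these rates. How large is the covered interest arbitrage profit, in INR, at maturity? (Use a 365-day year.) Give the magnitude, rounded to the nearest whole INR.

INR 67,765,278

T = 221/365 years.
Route A — deposit CAD, sell forward: 34,000,000 × 1.06327260274 × 55.25 = INR 1,997,357,584.25.
Route B — convert at spot, deposit INR: 34,000,000 × 58.04 × 1.046500821918 = INR 2,065,122,861.94.
The quoted forward undervalues CAD, so borrow CAD, convert to INR at spot, deposit the INR at 7.68%, and buy CAD forward at 55.25 to cover the loan.
The gap between the two covered legs is INR 67,765,278.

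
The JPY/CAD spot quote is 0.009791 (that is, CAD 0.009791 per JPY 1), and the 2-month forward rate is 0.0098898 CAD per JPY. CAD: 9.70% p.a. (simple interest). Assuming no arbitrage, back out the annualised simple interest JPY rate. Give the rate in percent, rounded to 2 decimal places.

3.61%

T = 2/12 years.
F/S = 0.0098898/0.009791 = 1.0100909 = (growth of CAD) / (growth of JPY).
CAD growth factor: 1 + 0.0970×2/12 = 1.0161667.
Hence g_JPY = 1.0060151.
(1.0060151 − 1)/T = 0.036091, i.e. 3.61%.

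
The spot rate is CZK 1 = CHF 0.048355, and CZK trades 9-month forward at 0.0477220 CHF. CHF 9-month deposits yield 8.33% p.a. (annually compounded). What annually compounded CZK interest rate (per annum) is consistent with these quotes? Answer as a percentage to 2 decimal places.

T = 9/12 years.
F/S = 0.047722/0.048355 = 0.9869093 = (growth of CHF) / (growth of CZK).
CHF growth factor: (1 + 0.0833)^(9/12) = 1.0618461.
Hence g_CZK = 1.0759308.
Annualise: 1.0759308^(12/9) − 1 = 0.102501 = 10.25%.

10.25%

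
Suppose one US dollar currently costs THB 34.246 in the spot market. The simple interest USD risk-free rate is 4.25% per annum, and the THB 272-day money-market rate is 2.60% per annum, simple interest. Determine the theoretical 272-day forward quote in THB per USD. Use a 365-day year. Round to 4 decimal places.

33.8378

T = 272/365 years.
THB growth factor: 1 + 0.0260×272/365 = 1.01937534.
Growth of 1 USD over T: 1 + 0.0425×272/365 = 1.03167123.
Forward (THB per USD) = 34.246 × 1.01937534 / 1.03167123 = 33.837842.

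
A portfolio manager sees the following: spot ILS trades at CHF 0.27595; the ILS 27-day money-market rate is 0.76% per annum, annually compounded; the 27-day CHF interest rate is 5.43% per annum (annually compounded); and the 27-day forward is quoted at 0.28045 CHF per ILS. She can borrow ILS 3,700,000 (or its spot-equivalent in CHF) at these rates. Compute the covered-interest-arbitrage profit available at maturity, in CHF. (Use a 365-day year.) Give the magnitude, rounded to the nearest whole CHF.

CHF 13,230

T = 27/365 years.
Keep in ILS, deliver into the forward: 3,700,000·1.000560223·0.28045 = CHF 1,038,246.32.
Swap to CHF now, deposit: 3,700,000·0.27595·1.003919112 = CHF 1,025,016.47.
The quoted forward overvalues ILS, so borrow CHF, buy ILS at spot, deposit the ILS at 0.76%, and sell the proceeds forward at 0.28045.
The gap between the two covered legs is CHF 13,230.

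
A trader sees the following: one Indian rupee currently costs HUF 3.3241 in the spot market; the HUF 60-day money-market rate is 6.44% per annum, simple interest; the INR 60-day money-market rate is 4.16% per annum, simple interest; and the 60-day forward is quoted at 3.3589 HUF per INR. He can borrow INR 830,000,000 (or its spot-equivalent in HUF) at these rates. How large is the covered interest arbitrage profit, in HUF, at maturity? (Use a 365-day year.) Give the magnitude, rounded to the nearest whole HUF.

T = 60/365 years.
Route A — deposit INR, sell forward: 830,000,000 × 1.006838356164 × 3.3589 = HUF 2,806,951,564.25.
Route B — convert at spot, deposit HUF: 830,000,000 × 3.3241 × 1.01058630137 = HUF 2,788,210,637.24.
The quoted forward overvalues INR, so borrow HUF, buy INR at spot, deposit the INR at 4.16%, and sell the proceeds forward at 3.3589.
Profit = 2,806,951,564.25 − 2,788,210,637.24 = HUF 18,740,927.

HUF 18,740,927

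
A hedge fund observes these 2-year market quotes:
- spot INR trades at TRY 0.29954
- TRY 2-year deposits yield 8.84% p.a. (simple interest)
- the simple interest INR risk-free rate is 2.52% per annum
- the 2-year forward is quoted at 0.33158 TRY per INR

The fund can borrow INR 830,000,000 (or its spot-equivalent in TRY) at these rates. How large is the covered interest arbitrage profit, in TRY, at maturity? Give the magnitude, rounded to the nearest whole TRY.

T = 2 years.
Invest the INR and cover forward: 830,000,000 × 1.050400 × 0.33158 = TRY 289,082,054.56.
Convert at spot and invest in TRY: 830,000,000 × 0.29954 × 1.176800 = TRY 292,573,897.76.
The quoted forward undervalues INR, so borrow INR, convert to TRY at spot, deposit the TRY at 8.84%, and buy INR forward at 0.33158 to cover the loan.
Profit = 292,573,897.76 − 289,082,054.56 = TRY 3,491,843.

TRY 3,491,843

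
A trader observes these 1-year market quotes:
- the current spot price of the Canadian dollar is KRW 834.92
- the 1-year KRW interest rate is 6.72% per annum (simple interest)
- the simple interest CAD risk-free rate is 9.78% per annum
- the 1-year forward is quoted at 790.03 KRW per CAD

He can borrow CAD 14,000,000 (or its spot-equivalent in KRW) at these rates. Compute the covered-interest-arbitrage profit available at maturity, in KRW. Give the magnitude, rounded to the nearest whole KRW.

T = 1 year.
Keep in CAD, deliver into the forward: 14,000,000·1.097800·790.03 = KRW 12,142,129,076.00.
Swap to KRW now, deposit: 14,000,000·834.92·1.067200 = KRW 12,474,372,736.00.
The quoted forward undervalues CAD, so borrow CAD, convert to KRW at spot, deposit the KRW at 6.72%, and buy CAD forward at 790.03 to cover the loan.
The gap between the two covered legs is KRW 332,243,660.

KRW 332,243,660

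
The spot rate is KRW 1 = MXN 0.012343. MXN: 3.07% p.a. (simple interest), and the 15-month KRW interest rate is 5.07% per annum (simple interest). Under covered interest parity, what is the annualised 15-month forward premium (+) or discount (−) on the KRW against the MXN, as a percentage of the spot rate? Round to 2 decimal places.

-1.88%

T = 15/12 years.
F = S · g_MXN/g_KRW = 0.012343 × 1.038375/1.063375 = 0.012052815.
Annualised premium = (F − S)/S × (1/T) = (0.012052815 − 0.012343)/0.012343 ÷ (15/12) = -1.88%.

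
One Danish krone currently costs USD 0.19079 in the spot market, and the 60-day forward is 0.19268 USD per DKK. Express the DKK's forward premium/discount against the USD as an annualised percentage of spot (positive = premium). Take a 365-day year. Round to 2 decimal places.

T = 60/365 years.
(F − S)/S = (0.19268 − 0.19079)/0.19079 = 0.0099062.
×(1/T) gives 6.03% p.a.

+6.03%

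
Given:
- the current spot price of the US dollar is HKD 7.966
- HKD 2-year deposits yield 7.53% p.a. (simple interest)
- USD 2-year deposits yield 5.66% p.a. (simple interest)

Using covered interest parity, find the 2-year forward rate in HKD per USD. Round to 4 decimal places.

8.2336

T = 2 years.
HKD accumulates by 1 + 0.0753×2 = 1.150600.
Growth of 1 USD over T: 1 + 0.0566×2 = 1.113200.
Forward (HKD per USD) = 7.966 × 1.150600 / 1.113200 = 8.233632.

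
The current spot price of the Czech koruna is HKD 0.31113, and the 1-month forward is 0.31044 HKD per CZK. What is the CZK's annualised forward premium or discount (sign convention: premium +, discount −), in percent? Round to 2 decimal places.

-2.66%

T = 1/12 years.
Period premium: (0.31044 − 0.31113)/0.31113 = -0.0022177.
Per annum: -0.0022177 / (1/12) = -0.026612 = -2.66%.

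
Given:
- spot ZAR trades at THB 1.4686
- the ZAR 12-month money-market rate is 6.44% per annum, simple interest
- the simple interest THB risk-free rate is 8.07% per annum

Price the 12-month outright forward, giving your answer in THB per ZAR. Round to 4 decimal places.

T = 1 year.
Growth of 1 THB over T: 1 + 0.0807×1 = 1.080700.
Growth of 1 ZAR over T: 1 + 0.0644×1 = 1.064400.
CIP: F = S · (grow THB)/(grow ZAR) = 1.4686 × 1.080700/1.064400 = 1.491090 THB per ZAR.

1.4911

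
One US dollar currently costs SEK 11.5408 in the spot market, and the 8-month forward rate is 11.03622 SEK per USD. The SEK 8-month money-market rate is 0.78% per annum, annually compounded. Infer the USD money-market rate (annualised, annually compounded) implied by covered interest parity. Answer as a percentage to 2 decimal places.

7.77%

T = 8/12 years.
CIP gives F = S · g_SEK/g_USD, so g_SEK/g_USD = 11.03622/11.5408 = 0.9562786.
The SEK side grows by (1 + 0.0078)^(8/12) = 1.0051933.
So the USD growth factor = 1.0511511.
r = 1.0511511^(12/8) − 1 = 0.077700 → 7.77%.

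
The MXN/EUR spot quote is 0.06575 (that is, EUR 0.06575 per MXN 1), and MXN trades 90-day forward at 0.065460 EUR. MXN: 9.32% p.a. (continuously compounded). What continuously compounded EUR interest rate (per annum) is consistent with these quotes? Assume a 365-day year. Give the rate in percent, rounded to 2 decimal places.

7.53%

T = 90/365 years.
CIP gives F = S · g_EUR/g_MXN, so g_EUR/g_MXN = 0.06546/0.06575 = 0.9955894.
The MXN side grows by e^(0.0932×90/365) = 1.0232469.
Hence g_EUR = 1.0187338.
Take logs: ln 1.0187338 / (90/365) = 0.075273, so 7.53%.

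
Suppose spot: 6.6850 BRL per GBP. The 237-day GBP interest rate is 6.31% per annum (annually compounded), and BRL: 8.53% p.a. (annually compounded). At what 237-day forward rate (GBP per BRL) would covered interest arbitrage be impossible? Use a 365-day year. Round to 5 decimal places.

T = 237/365 years.
BRL accumulates by (1 + 0.0853)^(237/365) = 1.0545885.
Growth of 1 GBP over T: (1 + 0.0631)^(237/365) = 1.0405309.
Forward (BRL per GBP) = 6.685 × 1.0545885 / 1.0405309 = 6.775315.
Quoted the other way: 1/6.775315 = 0.14759 GBP per BRL.

0.14759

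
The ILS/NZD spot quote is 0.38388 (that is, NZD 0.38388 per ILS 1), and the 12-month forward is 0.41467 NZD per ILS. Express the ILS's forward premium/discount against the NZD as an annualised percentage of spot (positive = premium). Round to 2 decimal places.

T = 1 year.
(F − S)/S = (0.41467 − 0.38388)/0.38388 = 0.0802074.
×(1/T) gives 8.02% p.a.

+8.02%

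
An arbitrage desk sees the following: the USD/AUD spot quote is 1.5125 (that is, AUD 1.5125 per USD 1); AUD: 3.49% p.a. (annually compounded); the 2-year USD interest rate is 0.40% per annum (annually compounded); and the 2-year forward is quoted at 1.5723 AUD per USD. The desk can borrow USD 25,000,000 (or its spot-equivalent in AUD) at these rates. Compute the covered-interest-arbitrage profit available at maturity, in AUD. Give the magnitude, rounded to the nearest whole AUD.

T = 2 years.
Route A — deposit USD, sell forward: 25,000,000 × 1.008016 × 1.5723 = AUD 39,622,588.92.
Route B — convert at spot, deposit AUD: 25,000,000 × 1.5125 × 1.07101801 = AUD 40,497,868.50.
The quoted forward undervalues USD, so borrow USD, convert to AUD at spot, deposit the AUD at 3.49%, and buy USD forward at 1.5723 to cover the loan.
Arbitrage profit = |39,622,588.92 − 40,497,868.50| = AUD 875,280.

AUD 875,280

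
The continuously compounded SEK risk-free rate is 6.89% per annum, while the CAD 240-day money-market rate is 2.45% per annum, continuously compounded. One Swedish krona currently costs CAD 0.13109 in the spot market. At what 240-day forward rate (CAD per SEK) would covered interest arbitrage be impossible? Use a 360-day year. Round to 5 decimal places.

T = 240/360 years.
Growth of 1 CAD over T: e^(0.0245×240/360) = 1.0164675.
SEK growth factor: e^(0.0689×240/360) = 1.0470046.
CIP: F = S · (grow CAD)/(grow SEK) = 0.13109 × 1.0164675/1.0470046 = 0.1272666 CAD per SEK.

0.12727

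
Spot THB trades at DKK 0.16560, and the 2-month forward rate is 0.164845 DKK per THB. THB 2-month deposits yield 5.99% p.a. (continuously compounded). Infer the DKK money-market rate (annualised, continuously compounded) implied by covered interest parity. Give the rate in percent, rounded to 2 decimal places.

3.25%

T = 2/12 years.
CIP gives F = S · g_DKK/g_THB, so g_DKK/g_THB = 0.164845/0.1656 = 0.9954408.
THB growth factor: e^(0.0599×2/12) = 1.0100333.
Hence g_DKK = 1.0054284.
Take logs: ln 1.0054284 / (2/12) = 0.032482, so 3.25%.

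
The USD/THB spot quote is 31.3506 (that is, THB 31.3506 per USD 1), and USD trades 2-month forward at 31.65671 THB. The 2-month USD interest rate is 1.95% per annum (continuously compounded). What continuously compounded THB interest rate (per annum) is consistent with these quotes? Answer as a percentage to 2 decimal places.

T = 2/12 years.
By CIP, F/S equals the THB-to-USD growth ratio: 31.65671/31.3506 = 1.0097641.
The USD side grows by e^(0.0195×2/12) = 1.0032553.
So the THB growth factor = 1.0130512.
r = ln(1.0130512)/(2/12) = 0.077801 → 7.78%.

7.78%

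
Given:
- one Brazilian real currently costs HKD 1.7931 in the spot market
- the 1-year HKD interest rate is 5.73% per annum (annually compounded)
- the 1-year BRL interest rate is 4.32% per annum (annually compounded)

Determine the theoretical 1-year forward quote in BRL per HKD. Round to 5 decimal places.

T = 1 year.
HKD accumulates by (1 + 0.0573)^1 = 1.057300.
BRL growth factor: (1 + 0.0432)^1 = 1.043200.
CIP: F = S · (grow HKD)/(grow BRL) = 1.7931 × 1.057300/1.043200 = 1.817336 HKD per BRL.
Invert for BRL per HKD: 1 / 1.817336 = 0.55026.

0.55026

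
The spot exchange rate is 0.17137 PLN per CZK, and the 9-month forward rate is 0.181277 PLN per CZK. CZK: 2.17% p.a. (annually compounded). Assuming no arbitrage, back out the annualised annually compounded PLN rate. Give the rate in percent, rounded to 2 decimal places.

10.12%

T = 9/12 years.
CIP gives F = S · g_PLN/g_CZK, so g_PLN/g_CZK = 0.181277/0.17137 = 1.0578106.
CZK growth factor: (1 + 0.0217)^(9/12) = 1.0162312.
So the PLN growth factor = 1.0749801.
Annualise: 1.0749801^(12/9) − 1 = 0.101203 = 10.12%.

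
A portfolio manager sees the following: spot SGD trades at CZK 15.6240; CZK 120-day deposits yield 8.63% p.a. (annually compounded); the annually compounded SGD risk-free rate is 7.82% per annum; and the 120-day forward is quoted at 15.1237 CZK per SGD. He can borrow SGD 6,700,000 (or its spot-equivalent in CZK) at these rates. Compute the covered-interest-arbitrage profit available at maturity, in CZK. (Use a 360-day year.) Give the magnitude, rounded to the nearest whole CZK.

CZK 3,705,333

T = 120/360 years.
Route A — deposit SGD, sell forward: 6,700,000 × 1.02541525907 × 15.1237 = CZK 103,904,087.45.
Route B — convert at spot, deposit CZK: 6,700,000 × 15.6240 × 1.02797667335 = CZK 107,609,420.55.
The quoted forward undervalues SGD, so borrow SGD, convert to CZK at spot, deposit the CZK at 8.63%, and buy SGD forward at 15.1237 to cover the loan.
The gap between the two covered legs is CZK 3,705,333.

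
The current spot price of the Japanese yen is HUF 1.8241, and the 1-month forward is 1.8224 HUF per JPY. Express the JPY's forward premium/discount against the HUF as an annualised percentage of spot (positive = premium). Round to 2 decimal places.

T = 1/12 years.
Period premium: (1.8224 − 1.8241)/1.8241 = -0.0009320.
Per annum: -0.0009320 / (1/12) = -0.011184 = -1.12%.

-1.12%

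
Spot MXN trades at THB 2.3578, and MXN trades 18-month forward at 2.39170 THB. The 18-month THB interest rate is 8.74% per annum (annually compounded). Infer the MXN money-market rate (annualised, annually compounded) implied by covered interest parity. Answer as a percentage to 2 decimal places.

T = 18/12 years.
CIP gives F = S · g_THB/g_MXN, so g_THB/g_MXN = 2.3917/2.3578 = 1.0143778.
THB growth factor: (1 + 0.0874)^(18/12) = 1.1339241.
Hence g_MXN = 1.1178518.
r = 1.1178518^(12/18) − 1 = 0.077100 → 7.71%.

7.71%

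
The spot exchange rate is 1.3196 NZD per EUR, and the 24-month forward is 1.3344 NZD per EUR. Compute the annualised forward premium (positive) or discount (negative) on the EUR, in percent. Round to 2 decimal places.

T = 2 years.
Period premium: (1.3344 − 1.3196)/1.3196 = 0.0112155.
×(1/T) gives 0.56% p.a.

+0.56%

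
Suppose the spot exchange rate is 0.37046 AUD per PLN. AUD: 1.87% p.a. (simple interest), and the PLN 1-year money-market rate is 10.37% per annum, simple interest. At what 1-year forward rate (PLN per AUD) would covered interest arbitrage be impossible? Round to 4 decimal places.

2.9246

T = 1 year.
AUD accumulates by 1 + 0.0187×1 = 1.018700.
PLN growth factor: 1 + 0.1037×1 = 1.103700.
CIP: F = S · (grow AUD)/(grow PLN) = 0.37046 × 1.018700/1.103700 = 0.3419295 AUD per PLN.
Quoted the other way: 1/0.3419295 = 2.9246 PLN per AUD.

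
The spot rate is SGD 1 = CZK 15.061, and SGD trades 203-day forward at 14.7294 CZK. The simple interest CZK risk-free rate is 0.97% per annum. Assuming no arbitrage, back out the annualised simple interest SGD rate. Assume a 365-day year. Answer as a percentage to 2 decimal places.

5.04%

T = 203/365 years.
CIP gives F = S · g_CZK/g_SGD, so g_CZK/g_SGD = 14.7294/15.061 = 0.9779829.
The CZK side grows by 1 + 0.0097×203/365 = 1.0053948.
That pins the SGD growth at 1.028029.
r = (1.028029 − 1)/(203/365) = 0.050397 → 5.04%.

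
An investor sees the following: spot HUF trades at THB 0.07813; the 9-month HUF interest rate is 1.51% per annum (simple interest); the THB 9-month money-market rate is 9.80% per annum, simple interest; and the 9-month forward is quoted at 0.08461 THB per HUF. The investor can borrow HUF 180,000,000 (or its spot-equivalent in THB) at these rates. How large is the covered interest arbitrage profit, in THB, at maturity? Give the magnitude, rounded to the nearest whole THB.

T = 9/12 years.
Invest the HUF and cover forward: 180,000,000 × 1.011325 × 0.08461 = THB 15,402,277.49.
Convert at spot and invest in THB: 180,000,000 × 0.07813 × 1.073500 = THB 15,097,059.90.
The quoted forward overvalues HUF, so borrow THB, buy HUF at spot, deposit the HUF at 1.51%, and sell the proceeds forward at 0.08461.
Arbitrage profit = |15,402,277.49 − 15,097,059.90| = THB 305,218.

THB 305,218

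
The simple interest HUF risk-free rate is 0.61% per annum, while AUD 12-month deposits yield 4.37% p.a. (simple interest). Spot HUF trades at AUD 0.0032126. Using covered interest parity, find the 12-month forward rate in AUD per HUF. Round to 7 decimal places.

0.0033327

T = 1 year.
AUD accumulates by 1 + 0.0437×1 = 1.043700.
HUF accumulates by 1 + 0.0061×1 = 1.006100.
So F = 0.0032126 × 1.043700 / 1.006100 = 0.003332661 (AUD/HUF).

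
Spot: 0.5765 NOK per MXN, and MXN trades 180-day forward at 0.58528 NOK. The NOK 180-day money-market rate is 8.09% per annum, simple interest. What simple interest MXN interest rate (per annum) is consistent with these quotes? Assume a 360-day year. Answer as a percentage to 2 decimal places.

T = 180/360 years.
CIP gives F = S · g_NOK/g_MXN, so g_NOK/g_MXN = 0.58528/0.5765 = 1.0152298.
The NOK side grows by 1 + 0.0809×180/360 = 1.040450.
Hence g_MXN = 1.0248419.
r = (1.0248419 − 1)/(180/360) = 0.049684 → 4.97%.

4.97%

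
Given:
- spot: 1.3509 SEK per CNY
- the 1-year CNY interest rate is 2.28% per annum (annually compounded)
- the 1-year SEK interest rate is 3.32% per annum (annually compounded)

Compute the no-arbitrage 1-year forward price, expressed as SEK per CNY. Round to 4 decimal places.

T = 1 year.
SEK accumulates by (1 + 0.0332)^1 = 1.033200.
Growth of 1 CNY over T: (1 + 0.0228)^1 = 1.022800.
Forward (SEK per CNY) = 1.3509 × 1.033200 / 1.022800 = 1.364636.

1.3646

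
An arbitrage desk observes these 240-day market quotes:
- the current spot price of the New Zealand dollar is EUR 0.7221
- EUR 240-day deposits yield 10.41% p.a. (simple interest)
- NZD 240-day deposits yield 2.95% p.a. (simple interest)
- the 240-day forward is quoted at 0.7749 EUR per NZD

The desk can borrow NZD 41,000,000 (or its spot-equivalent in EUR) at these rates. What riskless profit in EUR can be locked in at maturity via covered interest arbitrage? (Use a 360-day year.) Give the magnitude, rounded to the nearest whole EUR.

EUR 734,964

T = 240/360 years.
Invest the NZD and cover forward: 41,000,000 × 1.0196666667 × 0.7749 = EUR 32,395,727.70.
Convert at spot and invest in EUR: 41,000,000 × 0.7221 × 1.069400 = EUR 31,660,763.34.
The quoted forward overvalues NZD, so borrow EUR, buy NZD at spot, deposit the NZD at 2.95%, and sell the proceeds forward at 0.7749.
Arbitrage profit = |32,395,727.70 − 31,660,763.34| = EUR 734,964.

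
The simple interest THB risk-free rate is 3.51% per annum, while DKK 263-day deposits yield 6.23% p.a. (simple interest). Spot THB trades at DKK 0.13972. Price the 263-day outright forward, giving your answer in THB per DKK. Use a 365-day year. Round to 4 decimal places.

7.0229

T = 263/365 years.
Growth of 1 DKK over T: 1 + 0.0623×263/365 = 1.0448901.
THB growth factor: 1 + 0.0351×263/365 = 1.0252912.
CIP: F = S · (grow DKK)/(grow THB) = 0.13972 × 1.0448901/1.0252912 = 0.1423908 DKK per THB.
Invert for THB per DKK: 1 / 0.1423908 = 7.0229.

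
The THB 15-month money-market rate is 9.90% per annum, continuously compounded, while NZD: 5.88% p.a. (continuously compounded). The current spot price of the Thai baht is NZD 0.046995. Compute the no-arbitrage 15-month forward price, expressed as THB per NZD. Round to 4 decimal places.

22.3754

T = 15/12 years.
NZD growth factor: e^(0.0588×15/12) = 1.07626854.
THB growth factor: e^(0.0990×15/12) = 1.1317329.
So F = 0.046995 × 1.07626854 / 1.1317329 = 0.044691853 (NZD/THB).
Quoted the other way: 1/0.044691853 = 22.3754 THB per NZD.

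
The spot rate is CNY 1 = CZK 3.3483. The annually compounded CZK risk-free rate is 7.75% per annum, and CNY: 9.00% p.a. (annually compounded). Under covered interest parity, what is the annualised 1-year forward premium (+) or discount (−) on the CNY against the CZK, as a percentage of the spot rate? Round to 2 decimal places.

-1.15%

T = 1 year.
F = S · g_CZK/g_CNY = 3.3483 × 1.077500/1.090000 = 3.3099021.
Annualised premium = (F − S)/S × (1/T) = (3.3099021 − 3.3483)/3.3483 ÷ 1 = -1.15%.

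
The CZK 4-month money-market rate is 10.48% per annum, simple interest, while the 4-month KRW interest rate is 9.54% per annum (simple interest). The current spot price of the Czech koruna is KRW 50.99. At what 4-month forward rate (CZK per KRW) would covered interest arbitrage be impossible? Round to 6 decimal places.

T = 4/12 years.
KRW growth factor: 1 + 0.0954×4/12 = 1.031800.
CZK accumulates by 1 + 0.1048×4/12 = 1.0349333.
CIP: F = S · (grow KRW)/(grow CZK) = 50.99 × 1.031800/1.0349333 = 50.83563 KRW per CZK.
Invert for CZK per KRW: 1 / 50.83563 = 0.019671.

0.019671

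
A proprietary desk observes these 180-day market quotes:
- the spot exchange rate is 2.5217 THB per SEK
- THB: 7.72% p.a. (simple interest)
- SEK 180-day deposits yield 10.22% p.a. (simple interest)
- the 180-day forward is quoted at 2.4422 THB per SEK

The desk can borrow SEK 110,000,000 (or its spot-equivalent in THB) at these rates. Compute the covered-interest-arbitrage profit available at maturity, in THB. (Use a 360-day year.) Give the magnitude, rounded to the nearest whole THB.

T = 180/360 years.
Keep in SEK, deliver into the forward: 110,000,000·1.051100·2.4422 = THB 282,369,606.20.
Swap to THB now, deposit: 110,000,000·2.5217·1.038600 = THB 288,094,138.20.
The quoted forward undervalues SEK, so borrow SEK, convert to THB at spot, deposit the THB at 7.72%, and buy SEK forward at 2.4422 to cover the loan.
Arbitrage profit = |282,369,606.20 − 288,094,138.20| = THB 5,724,532.

THB 5,724,532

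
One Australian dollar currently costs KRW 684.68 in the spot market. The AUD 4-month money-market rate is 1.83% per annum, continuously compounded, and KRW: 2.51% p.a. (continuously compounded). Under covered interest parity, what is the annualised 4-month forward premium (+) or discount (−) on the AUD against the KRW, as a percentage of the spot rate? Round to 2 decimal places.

T = 4/12 years.
F = S · g_KRW/g_AUD = 684.68 × 1.0084018/1.0061186 = 686.23375.
(F − S)/S ÷ T = (686.23375 − 684.68)/684.68/(4/12) = 0.006808 → 0.68%.

+0.68%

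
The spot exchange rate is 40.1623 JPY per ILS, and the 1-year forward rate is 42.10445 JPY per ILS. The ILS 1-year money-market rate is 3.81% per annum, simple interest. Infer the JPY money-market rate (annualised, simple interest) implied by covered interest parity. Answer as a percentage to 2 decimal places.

T = 1 year.
By CIP, F/S equals the JPY-to-ILS growth ratio: 42.10445/40.1623 = 1.0483575.
The ILS side grows by 1 + 0.0381×1 = 1.038100.
That pins the JPY growth at 1.0882999.
r = (1.0882999 − 1)/1 = 0.088300 → 8.83%.

8.83%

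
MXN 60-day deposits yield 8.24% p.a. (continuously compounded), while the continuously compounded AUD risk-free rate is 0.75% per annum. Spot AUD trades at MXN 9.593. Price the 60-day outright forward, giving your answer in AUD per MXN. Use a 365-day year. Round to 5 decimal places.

0.10297

T = 60/365 years.
MXN growth factor: e^(0.0824×60/365) = 1.0136374.
Growth of 1 AUD over T: e^(0.0075×60/365) = 1.0012336.
So F = 9.593 × 1.0136374 / 1.0012336 = 9.711843 (MXN/AUD).
Invert for AUD per MXN: 1 / 9.711843 = 0.10297.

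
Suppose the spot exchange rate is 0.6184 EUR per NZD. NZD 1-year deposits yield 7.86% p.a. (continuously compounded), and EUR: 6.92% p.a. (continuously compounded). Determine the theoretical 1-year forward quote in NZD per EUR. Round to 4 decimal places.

1.6323

T = 1 year.
EUR growth factor: e^(0.0692×1) = 1.0716505.
Growth of 1 NZD over T: e^(0.0786×1) = 1.0817715.
So F = 0.6184 × 1.0716505 / 1.0817715 = 0.6126143 (EUR/NZD).
Quoted the other way: 1/0.6126143 = 1.6323 NZD per EUR.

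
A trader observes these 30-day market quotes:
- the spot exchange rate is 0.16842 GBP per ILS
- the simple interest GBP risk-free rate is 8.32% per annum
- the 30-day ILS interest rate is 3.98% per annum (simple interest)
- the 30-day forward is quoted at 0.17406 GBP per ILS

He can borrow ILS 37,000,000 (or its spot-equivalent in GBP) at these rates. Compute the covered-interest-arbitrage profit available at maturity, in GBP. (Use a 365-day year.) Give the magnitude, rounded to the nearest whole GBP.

T = 30/365 years.
Invest the ILS and cover forward: 37,000,000 × 1.003271233 × 0.17406 = GBP 6,461,287.46.
Convert at spot and invest in GBP: 37,000,000 × 0.16842 × 1.006838356 = GBP 6,274,153.49.
The quoted forward overvalues ILS, so borrow GBP, buy ILS at spot, deposit the ILS at 3.98%, and sell the proceeds forward at 0.17406.
Arbitrage profit = |6,461,287.46 − 6,274,153.49| = GBP 187,134.

GBP 187,134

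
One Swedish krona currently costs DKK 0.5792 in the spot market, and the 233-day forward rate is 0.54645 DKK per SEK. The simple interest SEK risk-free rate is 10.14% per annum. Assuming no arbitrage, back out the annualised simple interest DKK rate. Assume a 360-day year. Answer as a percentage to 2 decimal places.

T = 233/360 years.
F/S = 0.54645/0.5792 = 0.9434565 = (growth of DKK) / (growth of SEK).
The SEK side grows by 1 + 0.1014×233/360 = 1.0656283.
Hence g_DKK = 1.0053739.
r = (1.0053739 − 1)/(233/360) = 0.008303 → 0.83%.

0.83%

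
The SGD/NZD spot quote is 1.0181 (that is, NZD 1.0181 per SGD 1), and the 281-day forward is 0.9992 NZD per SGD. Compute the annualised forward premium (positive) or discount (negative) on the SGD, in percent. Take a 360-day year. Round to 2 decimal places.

T = 281/360 years.
Period premium: (0.9992 − 1.0181)/1.0181 = -0.0185640.
Annualise by dividing by T: -0.0185640 / (281/360) = -0.023783 → -2.38%.

-2.38%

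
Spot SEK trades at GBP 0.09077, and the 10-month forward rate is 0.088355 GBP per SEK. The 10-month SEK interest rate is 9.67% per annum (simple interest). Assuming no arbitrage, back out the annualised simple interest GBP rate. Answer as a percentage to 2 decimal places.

T = 10/12 years.
By CIP, F/S equals the GBP-to-SEK growth ratio: 0.088355/0.09077 = 0.9733943.
SEK growth factor: 1 + 0.0967×10/12 = 1.0805833.
That pins the GBP growth at 1.0518336.
r = (1.0518336 − 1)/(10/12) = 0.062200 → 6.22%.

6.22%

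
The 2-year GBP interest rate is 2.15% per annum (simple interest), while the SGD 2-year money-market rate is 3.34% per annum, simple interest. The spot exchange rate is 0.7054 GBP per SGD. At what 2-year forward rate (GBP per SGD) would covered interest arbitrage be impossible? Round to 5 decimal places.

0.68966

T = 2 years.
Growth of 1 GBP over T: 1 + 0.0215×2 = 1.043000.
SGD accumulates by 1 + 0.0334×2 = 1.066800.
CIP: F = S · (grow GBP)/(grow SGD) = 0.7054 × 1.043000/1.066800 = 0.6896627 GBP per SGD.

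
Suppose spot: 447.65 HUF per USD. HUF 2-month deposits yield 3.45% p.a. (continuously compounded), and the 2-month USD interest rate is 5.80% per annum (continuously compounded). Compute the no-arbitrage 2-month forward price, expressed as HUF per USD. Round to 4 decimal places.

T = 2/12 years.
HUF accumulates by e^(0.0345×2/12) = 1.005766563.
USD growth factor: e^(0.0580×2/12) = 1.00971354.
Forward (HUF per USD) = 447.65 × 1.005766563 / 1.00971354 = 445.900133.

445.9001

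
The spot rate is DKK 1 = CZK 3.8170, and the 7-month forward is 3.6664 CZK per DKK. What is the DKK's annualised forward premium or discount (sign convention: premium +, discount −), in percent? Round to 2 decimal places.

-6.76%

T = 7/12 years.
Period premium: (3.6664 − 3.817)/3.817 = -0.0394551.
Per annum: -0.0394551 / (7/12) = -0.067637 = -6.76%.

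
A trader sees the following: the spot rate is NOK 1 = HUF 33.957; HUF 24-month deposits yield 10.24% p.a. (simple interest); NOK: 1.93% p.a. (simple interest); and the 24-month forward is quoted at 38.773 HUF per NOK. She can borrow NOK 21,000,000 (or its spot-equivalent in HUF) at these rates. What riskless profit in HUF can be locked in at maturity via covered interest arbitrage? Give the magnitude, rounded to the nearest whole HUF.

T = 2 years.
Keep in NOK, deliver into the forward: 21,000,000·1.038600·38.773 = HUF 845,662,393.80.
Swap to HUF now, deposit: 21,000,000·33.957·1.204800 = HUF 859,139,265.60.
The quoted forward undervalues NOK, so borrow NOK, convert to HUF at spot, deposit the HUF at 10.24%, and buy NOK forward at 38.773 to cover the loan.
Arbitrage profit = |845,662,393.80 − 859,139,265.60| = HUF 13,476,872.

HUF 13,476,872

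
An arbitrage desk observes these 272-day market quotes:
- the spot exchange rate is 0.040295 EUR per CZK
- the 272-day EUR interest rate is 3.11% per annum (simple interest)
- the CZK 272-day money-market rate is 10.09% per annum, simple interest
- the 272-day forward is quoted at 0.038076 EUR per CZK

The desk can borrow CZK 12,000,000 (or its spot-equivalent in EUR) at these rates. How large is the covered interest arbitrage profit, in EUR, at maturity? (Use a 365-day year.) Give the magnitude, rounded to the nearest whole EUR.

T = 272/365 years.
Keep in CZK, deliver into the forward: 12,000,000·1.07519123·0.038076 = EUR 491,267.78.
Swap to EUR now, deposit: 12,000,000·0.040295·1.02317589 = EUR 494,746.47.
The quoted forward undervalues CZK, so borrow CZK, convert to EUR at spot, deposit the EUR at 3.11%, and buy CZK forward at 0.038076 to cover the loan.
Profit = 494,746.47 − 491,267.78 = EUR 3,479.

EUR 3,479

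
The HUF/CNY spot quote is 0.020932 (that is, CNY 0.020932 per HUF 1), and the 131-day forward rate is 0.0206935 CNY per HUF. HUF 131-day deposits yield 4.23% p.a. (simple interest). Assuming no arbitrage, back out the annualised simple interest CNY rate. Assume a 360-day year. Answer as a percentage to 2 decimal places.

T = 131/360 years.
By CIP, F/S equals the CNY-to-HUF growth ratio: 0.0206935/0.020932 = 0.9886060.
The HUF side grows by 1 + 0.0423×131/360 = 1.0153925.
Hence g_CNY = 1.0038231.
r = (1.0038231 − 1)/(131/360) = 0.010506 → 1.05%.

1.05%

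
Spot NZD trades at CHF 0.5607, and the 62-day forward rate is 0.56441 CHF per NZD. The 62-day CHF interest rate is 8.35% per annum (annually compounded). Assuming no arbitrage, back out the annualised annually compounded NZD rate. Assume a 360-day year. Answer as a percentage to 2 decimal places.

4.28%

T = 62/360 years.
CIP gives F = S · g_CHF/g_NZD, so g_CHF/g_NZD = 0.56441/0.5607 = 1.0066167.
CHF growth factor: (1 + 0.0835)^(62/360) = 1.0139074.
That pins the NZD growth at 1.0072428.
Annualise: 1.0072428^(360/62) − 1 = 0.042794 = 4.28%.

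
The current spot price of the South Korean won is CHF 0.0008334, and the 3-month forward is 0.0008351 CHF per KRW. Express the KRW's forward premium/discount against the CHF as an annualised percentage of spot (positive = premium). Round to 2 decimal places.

+0.82%

T = 3/12 years.
(F − S)/S = (0.0008351 − 0.0008334)/0.0008334 = 0.0020398.
Annualise by dividing by T: 0.0020398 / (3/12) = 0.008159 → 0.82%.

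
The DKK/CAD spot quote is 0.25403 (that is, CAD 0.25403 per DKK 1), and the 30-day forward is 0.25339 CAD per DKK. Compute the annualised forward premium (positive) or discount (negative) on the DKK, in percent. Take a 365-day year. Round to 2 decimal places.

T = 30/365 years.
(F − S)/S = (0.25339 − 0.25403)/0.25403 = -0.0025194.
Per annum: -0.0025194 / (30/365) = -0.030653 = -3.07%.

-3.07%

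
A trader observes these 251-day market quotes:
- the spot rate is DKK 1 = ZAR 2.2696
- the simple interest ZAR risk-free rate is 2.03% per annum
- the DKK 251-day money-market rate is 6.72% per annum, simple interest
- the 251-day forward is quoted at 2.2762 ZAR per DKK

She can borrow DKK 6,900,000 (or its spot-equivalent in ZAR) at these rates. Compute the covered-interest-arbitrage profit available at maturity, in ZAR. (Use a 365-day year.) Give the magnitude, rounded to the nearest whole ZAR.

ZAR 552,715

T = 251/365 years.
Route A — deposit DKK, sell forward: 6,900,000 × 1.0462115068 × 2.2762 = ZAR 16,431,567.76.
Route B — convert at spot, deposit ZAR: 6,900,000 × 2.2696 × 1.013959726 = ZAR 15,878,852.66.
The quoted forward overvalues DKK, so borrow ZAR, buy DKK at spot, deposit the DKK at 6.72%, and sell the proceeds forward at 2.2762.
Profit = 16,431,567.76 − 15,878,852.66 = ZAR 552,715.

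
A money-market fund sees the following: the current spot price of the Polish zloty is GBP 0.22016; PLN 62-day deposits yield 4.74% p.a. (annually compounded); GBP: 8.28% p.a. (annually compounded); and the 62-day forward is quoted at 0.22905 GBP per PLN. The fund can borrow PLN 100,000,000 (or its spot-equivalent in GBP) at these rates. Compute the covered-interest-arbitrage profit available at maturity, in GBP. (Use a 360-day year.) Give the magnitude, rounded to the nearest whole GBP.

T = 62/360 years.
Route A — deposit PLN, sell forward: 100,000,000 × 1.0080076578 × 0.22905 = GBP 23,088,415.40.
Route B — convert at spot, deposit GBP: 100,000,000 × 0.22016 × 1.0137946053 = GBP 22,319,702.03.
The quoted forward overvalues PLN, so borrow GBP, buy PLN at spot, deposit the PLN at 4.74%, and sell the proceeds forward at 0.22905.
Arbitrage profit = |23,088,415.40 − 22,319,702.03| = GBP 768,713.

GBP 768,713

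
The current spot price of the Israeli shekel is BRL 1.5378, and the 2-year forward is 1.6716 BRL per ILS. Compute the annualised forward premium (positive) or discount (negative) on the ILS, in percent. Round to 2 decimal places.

+4.35%

T = 2 years.
(F − S)/S = (1.6716 − 1.5378)/1.5378 = 0.0870074.
Per annum: 0.0870074 / 2 = 0.043504 = 4.35%.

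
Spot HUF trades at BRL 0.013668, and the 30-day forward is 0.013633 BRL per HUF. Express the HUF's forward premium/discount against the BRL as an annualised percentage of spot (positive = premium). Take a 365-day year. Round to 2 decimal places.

T = 30/365 years.
Period premium: (0.013633 − 0.013668)/0.013668 = -0.0025607.
×(1/T) gives -3.12% p.a.

-3.12%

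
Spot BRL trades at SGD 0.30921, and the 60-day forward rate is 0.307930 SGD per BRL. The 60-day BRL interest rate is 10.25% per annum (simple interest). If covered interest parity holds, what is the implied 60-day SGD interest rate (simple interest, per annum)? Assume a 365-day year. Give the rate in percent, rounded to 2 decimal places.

T = 60/365 years.
CIP gives F = S · g_SGD/g_BRL, so g_SGD/g_BRL = 0.30793/0.30921 = 0.9958604.
BRL growth factor: 1 + 0.1025×60/365 = 1.0168493.
That pins the SGD growth at 1.012640.
r = (1.012640 − 1)/(60/365) = 0.076893 → 7.69%.

7.69%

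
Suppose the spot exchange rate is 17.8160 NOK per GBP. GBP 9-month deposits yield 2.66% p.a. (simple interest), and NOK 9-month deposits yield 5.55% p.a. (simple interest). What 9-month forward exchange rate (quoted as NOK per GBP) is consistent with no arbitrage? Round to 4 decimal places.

T = 9/12 years.
NOK growth factor: 1 + 0.0555×9/12 = 1.041625.
GBP growth factor: 1 + 0.0266×9/12 = 1.019950.
Forward (NOK per GBP) = 17.816 × 1.041625 / 1.019950 = 18.194609.

18.1946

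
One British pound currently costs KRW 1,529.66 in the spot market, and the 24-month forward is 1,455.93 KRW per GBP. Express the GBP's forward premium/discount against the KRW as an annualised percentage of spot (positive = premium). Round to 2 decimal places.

T = 2 years.
(F − S)/S = (1455.93 − 1529.66)/1529.66 = -0.0482003.
Per annum: -0.0482003 / 2 = -0.024100 = -2.41%.

-2.41%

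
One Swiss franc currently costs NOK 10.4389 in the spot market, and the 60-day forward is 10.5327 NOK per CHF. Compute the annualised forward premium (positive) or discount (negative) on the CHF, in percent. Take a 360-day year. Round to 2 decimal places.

T = 60/360 years.
CHF trades forward at +0.89856% vs spot over the period.
Per annum: 0.0089856 / (60/360) = 0.053914 = 5.39%.

+5.39%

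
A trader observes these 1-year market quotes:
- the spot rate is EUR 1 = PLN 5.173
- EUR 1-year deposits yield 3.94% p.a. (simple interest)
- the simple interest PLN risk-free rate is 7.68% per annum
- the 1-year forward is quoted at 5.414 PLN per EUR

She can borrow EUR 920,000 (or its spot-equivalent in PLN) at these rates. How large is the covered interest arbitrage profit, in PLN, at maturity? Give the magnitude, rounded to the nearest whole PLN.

PLN 52,463

T = 1 year.
Invest the EUR and cover forward: 920,000 × 1.039400 × 5.414 = PLN 5,177,126.67.
Convert at spot and invest in PLN: 920,000 × 5.173 × 1.076800 = PLN 5,124,663.49.
The quoted forward overvalues EUR, so borrow PLN, buy EUR at spot, deposit the EUR at 3.94%, and sell the proceeds forward at 5.414.
Profit = 5,177,126.67 − 5,124,663.49 = PLN 52,463.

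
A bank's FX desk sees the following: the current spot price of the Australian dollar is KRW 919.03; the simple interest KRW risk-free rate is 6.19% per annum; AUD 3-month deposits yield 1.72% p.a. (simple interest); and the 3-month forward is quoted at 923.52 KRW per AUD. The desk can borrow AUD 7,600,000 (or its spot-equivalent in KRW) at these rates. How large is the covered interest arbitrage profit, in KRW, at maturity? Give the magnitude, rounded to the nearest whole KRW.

T = 3/12 years.
Keep in AUD, deliver into the forward: 7,600,000·1.004300·923.52 = KRW 7,048,932,633.60.
Swap to KRW now, deposit: 7,600,000·919.03·1.015475 = KRW 7,092,715,118.30.
The quoted forward undervalues AUD, so borrow AUD, convert to KRW at spot, deposit the KRW at 6.19%, and buy AUD forward at 923.52 to cover the loan.
Profit = 7,092,715,118.30 − 7,048,932,633.60 = KRW 43,782,485.

KRW 43,782,485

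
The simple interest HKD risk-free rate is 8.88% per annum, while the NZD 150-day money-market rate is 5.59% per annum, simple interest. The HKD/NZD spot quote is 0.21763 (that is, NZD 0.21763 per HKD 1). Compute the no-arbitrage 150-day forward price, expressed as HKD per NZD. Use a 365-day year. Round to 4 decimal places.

T = 150/365 years.
Growth of 1 NZD over T: 1 + 0.0559×150/365 = 1.0229726.
HKD growth factor: 1 + 0.0888×150/365 = 1.0364932.
CIP: F = S · (grow NZD)/(grow HKD) = 0.21763 × 1.0229726/1.0364932 = 0.2147911 NZD per HKD.
Invert for HKD per NZD: 1 / 0.2147911 = 4.6557.

4.6557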